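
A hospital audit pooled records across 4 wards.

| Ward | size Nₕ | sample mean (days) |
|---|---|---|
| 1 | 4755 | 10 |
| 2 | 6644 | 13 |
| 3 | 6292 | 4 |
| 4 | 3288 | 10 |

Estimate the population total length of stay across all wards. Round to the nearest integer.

191970

Population total = Σ Nₕ·x̄ₕ (each stratum's size times its mean).
4755·10 + 6644·13 + 6292·4 + 3288·10 = 47550 + 86372 + 25168 + 32880 = 191970.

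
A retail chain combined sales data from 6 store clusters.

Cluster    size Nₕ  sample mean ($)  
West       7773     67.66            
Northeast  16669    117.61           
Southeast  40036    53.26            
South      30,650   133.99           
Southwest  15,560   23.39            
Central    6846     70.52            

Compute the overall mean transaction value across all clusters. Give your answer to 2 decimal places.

N = 7773 + 16669 + 40036 + 30650 + 15560 + 6846 = 117534.
Overall mean = Σ (Nₕ/N)·x̄ₕ — weight by population share, not a simple average.
Σ Nₕx̄ₕ = 7773·67.66 + 16669·117.61 + 40036·53.26 + 30650·133.99 + 15560·23.39 + 6846·70.52 = 525921.18 + 1960441.09 + 2132317.36 + 4106793.5 + 363948.4 + 482779.92 = 9572201.45.
Divide by N: 9572201.45 / 117534 = 81.4420... → 81.44.

81.44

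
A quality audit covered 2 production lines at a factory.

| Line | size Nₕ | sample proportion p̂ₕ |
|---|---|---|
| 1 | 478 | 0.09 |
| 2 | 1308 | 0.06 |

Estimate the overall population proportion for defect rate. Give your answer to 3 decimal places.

N = 478 + 1308 = 1786.
Overall proportion = Σ (Nₕ/N)·p̂ₕ.
Σ Nₕp̂ₕ = 43.02 + 78.48 = 121.5.
121.5 / 1786 = 0.06803... → 0.068.

0.068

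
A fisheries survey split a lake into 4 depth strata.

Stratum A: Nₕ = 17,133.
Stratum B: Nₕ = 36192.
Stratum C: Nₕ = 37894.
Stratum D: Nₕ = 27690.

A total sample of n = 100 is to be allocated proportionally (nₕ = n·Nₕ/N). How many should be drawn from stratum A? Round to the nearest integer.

Share of stratum A = 17133/118909 = 0.14408.
Allocate 100 × 0.14408 = 14.408... → 14.

14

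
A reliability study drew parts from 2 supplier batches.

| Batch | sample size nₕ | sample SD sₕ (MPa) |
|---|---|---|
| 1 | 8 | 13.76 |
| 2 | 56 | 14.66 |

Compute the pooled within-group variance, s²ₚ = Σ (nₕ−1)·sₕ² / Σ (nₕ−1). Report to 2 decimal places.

212.03

1: (8−1)·13.76² = 7·189.3376 = 1325.3632
2: (56−1)·14.66² = 55·214.9156 = 11820.358
Numerator = 13145.7212; denominator = Σ(nₕ−1) = 62.
s²ₚ = 13145.7212/62 = 212.0278... → 212.03.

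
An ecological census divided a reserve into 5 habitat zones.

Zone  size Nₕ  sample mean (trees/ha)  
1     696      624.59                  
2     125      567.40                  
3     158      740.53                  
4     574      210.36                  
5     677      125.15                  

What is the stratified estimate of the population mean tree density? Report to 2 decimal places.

N = 696 + 125 + 158 + 574 + 677 = 2230.
Overall mean = Σ (Nₕ/N)·x̄ₕ — weight by population share, not a simple average.
Σ Nₕx̄ₕ = 696·624.59 + 125·567.40 + 158·740.53 + 574·210.36 + 677·125.15 = 434714.64 + 70925 + 117003.74 + 120746.64 + 84726.55 = 828116.57.
Divide by N: 828116.57 / 2230 = 371.3527... → 371.35.

371.35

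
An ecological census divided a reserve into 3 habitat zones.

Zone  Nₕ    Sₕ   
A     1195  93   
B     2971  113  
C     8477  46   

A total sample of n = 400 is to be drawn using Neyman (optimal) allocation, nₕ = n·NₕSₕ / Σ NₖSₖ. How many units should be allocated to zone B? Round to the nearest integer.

Σ NₕSₕ = 1195·93 + 2971·113 + 8477·46 = 836800.
Share for B: 335723/836800 = 0.40120.
n_B = 400 × 0.40120 = 160.479... → 160.

160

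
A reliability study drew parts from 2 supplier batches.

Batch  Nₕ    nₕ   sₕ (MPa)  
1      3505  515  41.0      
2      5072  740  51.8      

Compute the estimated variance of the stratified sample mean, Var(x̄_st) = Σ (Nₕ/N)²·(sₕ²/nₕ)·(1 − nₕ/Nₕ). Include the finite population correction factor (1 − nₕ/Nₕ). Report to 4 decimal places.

1.5480

N = 8577. Term for each stratum: Wₕ²sₕ²/nₕ·(1−nₕ/Nₕ).
Var(x̄_st) = 0.4649956 + 1.0829906 = 1.5479862 → 1.5480.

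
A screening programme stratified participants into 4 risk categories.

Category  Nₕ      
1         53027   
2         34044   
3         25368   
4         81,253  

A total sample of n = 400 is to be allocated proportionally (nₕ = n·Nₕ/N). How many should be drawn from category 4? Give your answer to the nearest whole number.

168

N = 53027 + 34044 + 25368 + 81253 = 193692.
n_4 = 400·81253/193692 = 167.798... → 168.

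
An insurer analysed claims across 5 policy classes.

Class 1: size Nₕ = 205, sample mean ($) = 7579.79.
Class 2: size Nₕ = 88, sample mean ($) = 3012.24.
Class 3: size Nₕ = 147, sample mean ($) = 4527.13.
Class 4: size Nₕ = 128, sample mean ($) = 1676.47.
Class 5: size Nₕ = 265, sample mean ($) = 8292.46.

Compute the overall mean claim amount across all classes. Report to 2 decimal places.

5878.17

x̄_st = (Σ Nₕx̄ₕ) / (Σ Nₕ) = (205·7579.79 + 88·3012.24 + 147·4527.13 + 128·1676.47 + 265·8292.46) / 833
= 4896512.24 / 833 = 5878.1660... → 5878.17.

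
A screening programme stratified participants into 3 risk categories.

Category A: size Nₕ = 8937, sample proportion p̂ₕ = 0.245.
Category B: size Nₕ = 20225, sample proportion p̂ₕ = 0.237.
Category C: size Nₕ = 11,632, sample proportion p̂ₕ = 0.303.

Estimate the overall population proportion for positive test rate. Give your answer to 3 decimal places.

0.258

Wₕ = Nₕ/N with N = 40794: 0.2191, 0.4958, 0.2851.
p̂_st = 0.2191·0.245 + 0.4958·0.237 + 0.2851·0.303 ≈ 0.25757... → 0.258.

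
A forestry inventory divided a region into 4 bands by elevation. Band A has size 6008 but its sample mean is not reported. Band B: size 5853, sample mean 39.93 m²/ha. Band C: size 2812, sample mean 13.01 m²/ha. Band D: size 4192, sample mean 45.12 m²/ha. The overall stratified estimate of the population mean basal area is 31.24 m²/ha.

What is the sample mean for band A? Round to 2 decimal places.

N = 6008 + 5853 + 2812 + 4192 = 18865.
Overall total = μ·N = 31.24·18865 = 589342.6.
Subtract the known strata: 5853·39.93 + 2812·13.01 + 4192·45.12 = 459437.45.
Remaining total for band A: 589342.6 − 459437.45 = 129905.15.
Divide by its size: 129905.15 / 6008 = 21.6220... → 21.62.

21.62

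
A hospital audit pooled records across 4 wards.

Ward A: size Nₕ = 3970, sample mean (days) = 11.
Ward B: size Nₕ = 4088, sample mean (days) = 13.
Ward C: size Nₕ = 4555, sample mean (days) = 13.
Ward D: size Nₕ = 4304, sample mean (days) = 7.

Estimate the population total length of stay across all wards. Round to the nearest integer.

A: 3970·11 = 43670
B: 4088·13 = 53144
C: 4555·13 = 59215
D: 4304·7 = 30128
τ̂ = Σ Nₕx̄ₕ = 186157.

186157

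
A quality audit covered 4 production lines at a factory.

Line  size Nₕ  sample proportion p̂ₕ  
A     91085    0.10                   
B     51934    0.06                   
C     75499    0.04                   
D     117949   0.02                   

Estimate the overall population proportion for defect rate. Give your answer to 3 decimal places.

N = 91085 + 51934 + 75499 + 117949 = 336467.
Overall proportion = Σ (Nₕ/N)·p̂ₕ.
Σ Nₕp̂ₕ = 9108.5 + 3116.04 + 3019.96 + 2358.98 = 17603.48.
17603.48 / 336467 = 0.05232... → 0.052.

0.052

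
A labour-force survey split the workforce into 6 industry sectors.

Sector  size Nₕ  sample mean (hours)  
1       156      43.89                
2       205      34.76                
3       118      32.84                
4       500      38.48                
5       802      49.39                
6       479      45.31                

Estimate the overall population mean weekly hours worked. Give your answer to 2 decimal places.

N = 156 + 205 + 118 + 500 + 802 + 479 = 2260.
Overall mean = Σ (Nₕ/N)·x̄ₕ — weight by population share, not a simple average.
Σ Nₕx̄ₕ = 156·43.89 + 205·34.76 + 118·32.84 + 500·38.48 + 802·49.39 + 479·45.31 = 6846.84 + 7125.8 + 3875.12 + 19240 + 39610.78 + 21703.49 = 98402.03.
Divide by N: 98402.03 / 2260 = 43.5407... → 43.54.

43.54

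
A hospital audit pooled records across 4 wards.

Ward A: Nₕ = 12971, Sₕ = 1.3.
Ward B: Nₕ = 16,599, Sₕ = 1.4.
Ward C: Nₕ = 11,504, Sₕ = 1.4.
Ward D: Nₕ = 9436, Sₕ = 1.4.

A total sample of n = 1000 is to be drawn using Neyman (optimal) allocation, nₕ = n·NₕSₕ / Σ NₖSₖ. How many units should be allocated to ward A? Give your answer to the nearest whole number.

A: NₕSₕ = 12971·1.3 = 16862.3
B: NₕSₕ = 16599·1.4 = 23238.6
C: NₕSₕ = 11504·1.4 = 16105.6
D: NₕSₕ = 9436·1.4 = 13210.4
Σ NₕSₕ = 69416.9.
n_A = 1000·16862.3/69416.9 = 242.913... → 243.

243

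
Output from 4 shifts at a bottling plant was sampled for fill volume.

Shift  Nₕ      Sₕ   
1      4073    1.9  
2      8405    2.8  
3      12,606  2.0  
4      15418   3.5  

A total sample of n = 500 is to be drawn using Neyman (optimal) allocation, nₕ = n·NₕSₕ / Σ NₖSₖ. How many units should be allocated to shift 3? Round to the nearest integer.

114

1: NₕSₕ = 4073·1.9 = 7738.7
2: NₕSₕ = 8405·2.8 = 23534
3: NₕSₕ = 12606·2.0 = 25212
4: NₕSₕ = 15418·3.5 = 53963
Σ NₕSₕ = 110447.7.
n_3 = 500·25212/110447.7 = 114.135... → 114.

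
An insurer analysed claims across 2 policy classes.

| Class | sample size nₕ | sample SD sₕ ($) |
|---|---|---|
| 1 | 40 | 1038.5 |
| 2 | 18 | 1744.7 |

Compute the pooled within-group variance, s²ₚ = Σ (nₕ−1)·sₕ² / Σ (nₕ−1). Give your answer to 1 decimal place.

1675150.6

1: (40−1)·1038.5² = 39·1078482.25 = 42060807.75
2: (18−1)·1744.7² = 17·3043978.09 = 51747627.53
Numerator = 93808435.28; denominator = Σ(nₕ−1) = 56.
s²ₚ = 93808435.28/56 = 1675150.63 → 1675150.6.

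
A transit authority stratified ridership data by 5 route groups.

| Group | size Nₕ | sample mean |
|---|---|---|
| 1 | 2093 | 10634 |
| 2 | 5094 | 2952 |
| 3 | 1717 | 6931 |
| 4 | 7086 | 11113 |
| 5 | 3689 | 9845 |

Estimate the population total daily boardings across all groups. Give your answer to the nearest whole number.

1: 2093·10634 = 22256962
2: 5094·2952 = 15037488
3: 1717·6931 = 11900527
4: 7086·11113 = 78746718
5: 3689·9845 = 36318205
τ̂ = Σ Nₕx̄ₕ = 164259900.

164259900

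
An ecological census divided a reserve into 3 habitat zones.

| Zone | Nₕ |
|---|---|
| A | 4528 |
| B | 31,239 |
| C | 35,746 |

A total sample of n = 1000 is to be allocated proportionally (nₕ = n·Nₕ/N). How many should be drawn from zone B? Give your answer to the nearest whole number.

437

N = 4528 + 31239 + 35746 = 71513.
n_B = 1000·31239/71513 = 436.830... → 437.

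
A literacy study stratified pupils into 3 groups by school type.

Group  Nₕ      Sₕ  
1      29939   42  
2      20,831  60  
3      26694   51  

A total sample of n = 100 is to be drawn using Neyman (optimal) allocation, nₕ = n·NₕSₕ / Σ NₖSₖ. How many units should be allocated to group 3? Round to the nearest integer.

Σ NₕSₕ = 29939·42 + 20831·60 + 26694·51 = 3868692.
Share for 3: 1361394/3868692 = 0.35190.
n_3 = 100 × 0.35190 = 35.190... → 35.

35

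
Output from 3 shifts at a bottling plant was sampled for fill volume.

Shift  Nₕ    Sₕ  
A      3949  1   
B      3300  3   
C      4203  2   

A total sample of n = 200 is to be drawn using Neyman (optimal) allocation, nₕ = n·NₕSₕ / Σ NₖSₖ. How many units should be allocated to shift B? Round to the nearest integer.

Σ NₕSₕ = 3949·1 + 3300·3 + 4203·2 = 22255.
Share for B: 9900/22255 = 0.44484.
n_B = 200 × 0.44484 = 88.969... → 89.

89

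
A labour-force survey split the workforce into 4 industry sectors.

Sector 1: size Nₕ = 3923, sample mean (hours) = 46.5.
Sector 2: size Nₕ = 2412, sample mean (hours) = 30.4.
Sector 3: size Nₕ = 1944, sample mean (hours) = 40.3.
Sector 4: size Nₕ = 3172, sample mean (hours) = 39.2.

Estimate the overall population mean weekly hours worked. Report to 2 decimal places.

40.03

x̄_st = (Σ Nₕx̄ₕ) / (Σ Nₕ) = (3923·46.5 + 2412·30.4 + 1944·40.3 + 3172·39.2) / 11451
= 458429.9 / 11451 = 40.0340... → 40.03.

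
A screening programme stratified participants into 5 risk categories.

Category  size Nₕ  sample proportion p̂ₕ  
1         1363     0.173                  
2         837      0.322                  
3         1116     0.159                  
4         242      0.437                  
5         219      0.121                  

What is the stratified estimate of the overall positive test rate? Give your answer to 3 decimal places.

N = 1363 + 837 + 1116 + 242 + 219 = 3777.
Overall proportion = Σ (Nₕ/N)·p̂ₕ.
Σ Nₕp̂ₕ = 235.799 + 269.514 + 177.444 + 105.754 + 26.499 = 815.01.
815.01 / 3777 = 0.21578... → 0.216.

0.216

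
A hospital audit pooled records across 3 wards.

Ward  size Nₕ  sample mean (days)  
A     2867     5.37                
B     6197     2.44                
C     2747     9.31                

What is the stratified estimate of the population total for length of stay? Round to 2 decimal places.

56091.04

A: 2867·5.37 = 15395.79
B: 6197·2.44 = 15120.68
C: 2747·9.31 = 25574.57
τ̂ = Σ Nₕx̄ₕ = 56091.04.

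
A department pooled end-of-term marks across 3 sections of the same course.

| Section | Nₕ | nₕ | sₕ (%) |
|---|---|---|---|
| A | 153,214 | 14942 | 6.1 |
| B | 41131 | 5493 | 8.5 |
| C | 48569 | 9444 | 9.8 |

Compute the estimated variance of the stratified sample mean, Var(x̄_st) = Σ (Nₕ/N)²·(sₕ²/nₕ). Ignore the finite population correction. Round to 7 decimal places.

N = 242914. Term for each stratum: Wₕ²sₕ²/nₕ.
Var(x̄_st) = 0.0009907013 + 0.0003771045 + 0.0004065457 = 0.0017743516 → 0.0017744.

0.0017744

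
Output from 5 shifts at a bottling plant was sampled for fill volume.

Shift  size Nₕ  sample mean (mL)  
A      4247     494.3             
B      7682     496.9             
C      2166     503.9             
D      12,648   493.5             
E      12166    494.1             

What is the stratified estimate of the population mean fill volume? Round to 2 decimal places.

495.03

N = 4247 + 7682 + 2166 + 12648 + 12166 = 38909.
Overall mean = Σ (Nₕ/N)·x̄ₕ — weight by population share, not a simple average.
Σ Nₕx̄ₕ = 4247·494.3 + 7682·496.9 + 2166·503.9 + 12648·493.5 + 12166·494.1 = 2099292.1 + 3817185.8 + 1091447.4 + 6241788 + 6011220.6 = 19260933.9.
Divide by N: 19260933.9 / 38909 = 495.0252... → 495.03.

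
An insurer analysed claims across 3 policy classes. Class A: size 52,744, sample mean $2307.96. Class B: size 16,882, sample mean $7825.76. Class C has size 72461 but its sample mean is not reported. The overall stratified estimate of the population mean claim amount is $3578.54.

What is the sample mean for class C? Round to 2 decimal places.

3513.87

Σ Nₕx̄ₕ = N·μ, so 72461·x̄_C = 142087·3578.54 − (52744·2307.96 + 16882·7825.76).
= 508464012.98 − 253845522.56 = 254618490.42.
x̄_C = 254618490.42 / 72461 = 3513.8694... → 3513.87.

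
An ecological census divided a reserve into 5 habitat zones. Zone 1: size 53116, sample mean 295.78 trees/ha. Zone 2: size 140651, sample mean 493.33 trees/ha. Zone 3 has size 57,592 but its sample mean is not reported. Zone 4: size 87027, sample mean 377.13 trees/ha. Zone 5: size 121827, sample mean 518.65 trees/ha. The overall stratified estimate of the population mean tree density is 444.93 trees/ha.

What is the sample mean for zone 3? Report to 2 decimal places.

410.79

Σ Nₕx̄ₕ = N·μ, so 57592·x̄_3 = 460213·444.93 − (53116·295.78 + 140651·493.33 + 87027·377.13 + 121827·518.65).
= 204762570.09 − 181104074.37 = 23658495.72.
x̄_3 = 23658495.72 / 57592 = 410.7948... → 410.79.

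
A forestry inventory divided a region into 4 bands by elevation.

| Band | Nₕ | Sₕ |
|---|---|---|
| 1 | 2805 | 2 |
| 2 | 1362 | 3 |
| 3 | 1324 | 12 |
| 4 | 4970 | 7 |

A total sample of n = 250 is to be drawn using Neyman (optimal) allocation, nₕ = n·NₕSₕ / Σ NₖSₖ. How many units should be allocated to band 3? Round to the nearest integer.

66

Σ NₕSₕ = 2805·2 + 1362·3 + 1324·12 + 4970·7 = 60374.
Share for 3: 15888/60374 = 0.26316.
n_3 = 250 × 0.26316 = 65.790... → 66.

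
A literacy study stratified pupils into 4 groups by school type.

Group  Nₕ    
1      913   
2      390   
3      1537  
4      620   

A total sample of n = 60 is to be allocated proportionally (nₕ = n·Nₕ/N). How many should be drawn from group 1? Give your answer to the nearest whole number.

Share of group 1 = 913/3460 = 0.26387.
Allocate 60 × 0.26387 = 15.832... → 16.

16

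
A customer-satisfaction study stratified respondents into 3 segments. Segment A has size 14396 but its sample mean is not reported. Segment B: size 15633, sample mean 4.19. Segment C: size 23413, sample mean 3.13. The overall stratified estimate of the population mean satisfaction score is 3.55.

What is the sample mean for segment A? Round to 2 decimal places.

Σ Nₕx̄ₕ = N·μ, so 14396·x̄_A = 53442·3.55 − (15633·4.19 + 23413·3.13).
= 189719.1 − 138784.96 = 50934.14.
x̄_A = 50934.14 / 14396 = 3.5381... → 3.54.

3.54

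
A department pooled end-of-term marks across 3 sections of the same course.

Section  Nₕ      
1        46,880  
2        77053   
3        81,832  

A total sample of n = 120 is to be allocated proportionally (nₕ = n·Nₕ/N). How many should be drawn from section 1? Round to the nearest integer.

27

N = 46880 + 77053 + 81832 = 205765.
n_1 = 120·46880/205765 = 27.340... → 27.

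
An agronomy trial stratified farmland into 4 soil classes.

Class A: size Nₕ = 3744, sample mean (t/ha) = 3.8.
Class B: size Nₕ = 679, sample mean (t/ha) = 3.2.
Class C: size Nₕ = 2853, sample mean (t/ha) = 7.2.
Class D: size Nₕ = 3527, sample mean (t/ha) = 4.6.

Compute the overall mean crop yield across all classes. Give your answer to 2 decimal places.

N = 3744 + 679 + 2853 + 3527 = 10803.
Overall mean = Σ (Nₕ/N)·x̄ₕ — weight by population share, not a simple average.
Σ Nₕx̄ₕ = 3744·3.8 + 679·3.2 + 2853·7.2 + 3527·4.6 = 14227.2 + 2172.8 + 20541.6 + 16224.2 = 53165.8.
Divide by N: 53165.8 / 10803 = 4.9214... → 4.92.

4.92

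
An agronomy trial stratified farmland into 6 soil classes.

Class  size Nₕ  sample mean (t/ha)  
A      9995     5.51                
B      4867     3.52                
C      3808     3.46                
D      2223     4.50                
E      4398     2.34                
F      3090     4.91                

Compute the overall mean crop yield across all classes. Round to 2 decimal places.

N = 9995 + 4867 + 3808 + 2223 + 4398 + 3090 = 28381.
Overall mean = Σ (Nₕ/N)·x̄ₕ — weight by population share, not a simple average.
Σ Nₕx̄ₕ = 9995·5.51 + 4867·3.52 + 3808·3.46 + 2223·4.50 + 4398·2.34 + 3090·4.91 = 55072.45 + 17131.84 + 13175.68 + 10003.5 + 10291.32 + 15171.9 = 120846.69.
Divide by N: 120846.69 / 28381 = 4.2580... → 4.26.

4.26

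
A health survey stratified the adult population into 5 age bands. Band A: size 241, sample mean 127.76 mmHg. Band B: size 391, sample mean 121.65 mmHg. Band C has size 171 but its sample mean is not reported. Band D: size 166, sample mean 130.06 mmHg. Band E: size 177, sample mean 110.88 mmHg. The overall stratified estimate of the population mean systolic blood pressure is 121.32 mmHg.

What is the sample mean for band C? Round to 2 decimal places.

113.81

Σ Nₕx̄ₕ = N·μ, so 171·x̄_C = 1146·121.32 − (241·127.76 + 391·121.65 + 166·130.06 + 177·110.88).
= 139032.72 − 119571.03 = 19461.69.
x̄_C = 19461.69 / 171 = 113.8111... → 113.81.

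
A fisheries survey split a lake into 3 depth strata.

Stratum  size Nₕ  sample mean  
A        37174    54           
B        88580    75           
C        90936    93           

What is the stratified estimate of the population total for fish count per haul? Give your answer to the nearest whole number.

17107944

A: 37174·54 = 2007396
B: 88580·75 = 6643500
C: 90936·93 = 8457048
τ̂ = Σ Nₕx̄ₕ = 17107944.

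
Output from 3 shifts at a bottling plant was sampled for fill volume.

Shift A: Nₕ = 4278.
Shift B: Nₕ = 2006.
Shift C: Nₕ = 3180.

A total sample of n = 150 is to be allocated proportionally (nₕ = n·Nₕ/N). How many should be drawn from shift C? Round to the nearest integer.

Share of shift C = 3180/9464 = 0.33601.
Allocate 150 × 0.33601 = 50.402... → 50.

50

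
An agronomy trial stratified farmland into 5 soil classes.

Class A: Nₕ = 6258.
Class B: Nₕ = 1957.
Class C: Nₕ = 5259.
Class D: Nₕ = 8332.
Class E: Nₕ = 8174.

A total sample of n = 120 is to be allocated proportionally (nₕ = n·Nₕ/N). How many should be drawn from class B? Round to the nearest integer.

Share of class B = 1957/29980 = 0.06528.
Allocate 120 × 0.06528 = 7.833... → 8.

8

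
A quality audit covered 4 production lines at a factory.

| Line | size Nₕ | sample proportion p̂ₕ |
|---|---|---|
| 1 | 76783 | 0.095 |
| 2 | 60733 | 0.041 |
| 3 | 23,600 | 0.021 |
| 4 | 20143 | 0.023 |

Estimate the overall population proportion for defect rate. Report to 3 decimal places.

N = 76783 + 60733 + 23600 + 20143 = 181259.
Overall proportion = Σ (Nₕ/N)·p̂ₕ.
Σ Nₕp̂ₕ = 7294.385 + 2490.053 + 495.6 + 463.289 = 10743.327.
10743.327 / 181259 = 0.05927... → 0.059.

0.059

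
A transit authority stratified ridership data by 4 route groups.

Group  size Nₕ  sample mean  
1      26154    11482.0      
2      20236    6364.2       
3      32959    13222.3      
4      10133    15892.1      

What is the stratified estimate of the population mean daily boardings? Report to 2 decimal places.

x̄_st = (Σ Nₕx̄ₕ) / (Σ Nₕ) = (26154·11482.0 + 20236·6364.2 + 32959·13222.3 + 10133·15892.1) / 89482
= 1025914614.2 / 89482 = 11465.0389... → 11465.04.

11465.04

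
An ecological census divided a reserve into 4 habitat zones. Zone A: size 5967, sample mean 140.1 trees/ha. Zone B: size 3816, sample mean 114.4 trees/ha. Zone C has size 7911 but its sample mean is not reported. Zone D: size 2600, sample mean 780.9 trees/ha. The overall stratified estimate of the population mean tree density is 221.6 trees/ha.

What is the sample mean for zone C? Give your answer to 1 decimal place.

Σ Nₕx̄ₕ = N·μ, so 7911·x̄_C = 20294·221.6 − (5967·140.1 + 3816·114.4 + 2600·780.9).
= 4497150.4 − 3302867.1 = 1194283.3.
x̄_C = 1194283.3 / 7911 = 150.965... → 151.0.

151.0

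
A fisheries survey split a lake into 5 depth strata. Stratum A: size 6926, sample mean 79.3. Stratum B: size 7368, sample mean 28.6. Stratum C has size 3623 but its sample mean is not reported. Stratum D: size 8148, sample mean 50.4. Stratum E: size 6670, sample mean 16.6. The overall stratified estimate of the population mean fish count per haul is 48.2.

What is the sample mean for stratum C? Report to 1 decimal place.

Σ Nₕx̄ₕ = N·μ, so 3623·x̄_C = 32735·48.2 − (6926·79.3 + 7368·28.6 + 8148·50.4 + 6670·16.6).
= 1577827 − 1281337.8 = 296489.2.
x̄_C = 296489.2 / 3623 = 81.835... → 81.8.

81.8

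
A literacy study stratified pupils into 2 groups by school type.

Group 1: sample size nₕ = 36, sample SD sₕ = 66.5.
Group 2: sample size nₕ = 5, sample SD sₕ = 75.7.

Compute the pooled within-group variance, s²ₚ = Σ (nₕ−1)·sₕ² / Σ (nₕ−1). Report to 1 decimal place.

4556.4

1: (36−1)·66.5² = 35·4422.25 = 154778.75
2: (5−1)·75.7² = 4·5730.49 = 22921.96
Numerator = 177700.71; denominator = Σ(nₕ−1) = 39.
s²ₚ = 177700.71/39 = 4556.428... → 4556.4.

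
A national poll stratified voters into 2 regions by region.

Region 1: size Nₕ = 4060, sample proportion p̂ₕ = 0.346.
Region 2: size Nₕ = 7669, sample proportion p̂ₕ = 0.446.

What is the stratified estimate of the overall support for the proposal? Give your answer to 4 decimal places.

0.4114

N = 4060 + 7669 = 11729.
Overall proportion = Σ (Nₕ/N)·p̂ₕ.
Σ Nₕp̂ₕ = 1404.76 + 3420.374 = 4825.134.
4825.134 / 11729 = 0.411385... → 0.4114.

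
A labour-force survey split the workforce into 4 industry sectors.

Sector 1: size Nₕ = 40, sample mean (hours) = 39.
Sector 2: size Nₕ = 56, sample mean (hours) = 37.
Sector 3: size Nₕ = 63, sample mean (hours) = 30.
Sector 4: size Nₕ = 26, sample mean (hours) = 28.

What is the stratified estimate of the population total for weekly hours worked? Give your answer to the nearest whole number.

Estimate total by summing Nₕ·x̄ₕ over strata.
40·39 + 56·37 + 63·30 + 26·28 = 1560 + 2072 + 1890 + 728 = 6250.

6250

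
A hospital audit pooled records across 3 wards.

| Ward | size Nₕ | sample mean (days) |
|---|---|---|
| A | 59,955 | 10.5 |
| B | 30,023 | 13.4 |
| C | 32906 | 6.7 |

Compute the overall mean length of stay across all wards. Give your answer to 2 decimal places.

10.19

N = 59955 + 30023 + 32906 = 122884.
Weight each subgroup mean by Nₕ/N and sum.
Σ Nₕx̄ₕ = 59955·10.5 + 30023·13.4 + 32906·6.7 = 629527.5 + 402308.2 + 220470.2 = 1252305.9.
Divide by N: 1252305.9 / 122884 = 10.1910... → 10.19.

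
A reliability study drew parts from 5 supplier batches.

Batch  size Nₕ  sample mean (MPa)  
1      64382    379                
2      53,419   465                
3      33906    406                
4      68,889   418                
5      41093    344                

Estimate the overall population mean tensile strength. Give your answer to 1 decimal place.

x̄_st = (Σ Nₕx̄ₕ) / (Σ Nₕ) = (64382·379 + 53419·465 + 33906·406 + 68889·418 + 41093·344) / 261689
= 105938043 / 261689 = 404.824... → 404.8.

404.8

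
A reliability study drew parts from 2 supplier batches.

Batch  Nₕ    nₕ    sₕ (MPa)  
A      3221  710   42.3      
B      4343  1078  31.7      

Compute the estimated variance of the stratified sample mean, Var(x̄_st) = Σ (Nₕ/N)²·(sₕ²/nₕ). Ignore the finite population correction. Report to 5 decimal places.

N = 7564. Term for each stratum: Wₕ²sₕ²/nₕ.
Var(x̄_st) = 0.45698379 + 0.30730978 = 0.76429357 → 0.76429.

0.76429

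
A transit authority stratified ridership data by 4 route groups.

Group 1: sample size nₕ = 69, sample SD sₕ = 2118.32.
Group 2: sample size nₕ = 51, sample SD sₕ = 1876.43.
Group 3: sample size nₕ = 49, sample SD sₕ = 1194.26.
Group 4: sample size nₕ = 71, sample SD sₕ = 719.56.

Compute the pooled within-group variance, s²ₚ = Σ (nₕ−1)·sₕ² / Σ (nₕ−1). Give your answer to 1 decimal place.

1: (69−1)·2118.32² = 68·4487279.6224 = 305135014.3232
2: (51−1)·1876.43² = 50·3520989.5449 = 176049477.245
3: (49−1)·1194.26² = 48·1426256.9476 = 68460333.4848
4: (71−1)·719.56² = 70·517766.5936 = 36243661.552
Numerator = 585888486.605; denominator = Σ(nₕ−1) = 236.
s²ₚ = 585888486.605/236 = 2482578.333... → 2482578.3.

2482578.3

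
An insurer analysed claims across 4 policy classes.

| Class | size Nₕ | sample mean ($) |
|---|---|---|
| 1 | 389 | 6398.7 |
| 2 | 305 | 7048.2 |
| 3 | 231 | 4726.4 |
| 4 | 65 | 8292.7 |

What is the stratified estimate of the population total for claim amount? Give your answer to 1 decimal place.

1: 389·6398.7 = 2489094.3
2: 305·7048.2 = 2149701
3: 231·4726.4 = 1091798.4
4: 65·8292.7 = 539025.5
τ̂ = Σ Nₕx̄ₕ = 6269619.2.

6269619.2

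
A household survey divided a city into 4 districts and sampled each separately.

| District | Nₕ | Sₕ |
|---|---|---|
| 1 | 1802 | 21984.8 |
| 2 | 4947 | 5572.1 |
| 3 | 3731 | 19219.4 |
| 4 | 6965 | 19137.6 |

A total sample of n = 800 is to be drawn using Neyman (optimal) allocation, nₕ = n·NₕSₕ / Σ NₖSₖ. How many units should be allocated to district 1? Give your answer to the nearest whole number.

Σ NₕSₕ = 1802·21984.8 + 4947·5572.1 + 3731·19219.4 + 6965·19137.6 = 272182753.7.
Share for 1: 39616609.6/272182753.7 = 0.14555.
n_1 = 800 × 0.14555 = 116.441... → 116.

116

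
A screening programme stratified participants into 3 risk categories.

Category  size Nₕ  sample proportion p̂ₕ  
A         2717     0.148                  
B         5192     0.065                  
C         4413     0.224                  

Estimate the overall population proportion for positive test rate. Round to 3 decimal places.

0.140

Wₕ = Nₕ/N with N = 12322: 0.2205, 0.4214, 0.3581.
p̂_st = 0.2205·0.148 + 0.4214·0.065 + 0.3581·0.224 ≈ 0.14025... → 0.140.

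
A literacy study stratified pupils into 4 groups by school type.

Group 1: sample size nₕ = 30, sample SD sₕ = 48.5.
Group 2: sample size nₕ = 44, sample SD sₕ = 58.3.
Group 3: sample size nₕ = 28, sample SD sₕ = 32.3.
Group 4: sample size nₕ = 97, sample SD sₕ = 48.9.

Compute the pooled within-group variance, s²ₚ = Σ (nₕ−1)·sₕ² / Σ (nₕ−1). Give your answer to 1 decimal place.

1: (30−1)·48.5² = 29·2352.25 = 68215.25
2: (44−1)·58.3² = 43·3398.89 = 146152.27
3: (28−1)·32.3² = 27·1043.29 = 28168.83
4: (97−1)·48.9² = 96·2391.21 = 229556.16
Numerator = 472092.51; denominator = Σ(nₕ−1) = 195.
s²ₚ = 472092.51/195 = 2420.987... → 2421.0.

2421.0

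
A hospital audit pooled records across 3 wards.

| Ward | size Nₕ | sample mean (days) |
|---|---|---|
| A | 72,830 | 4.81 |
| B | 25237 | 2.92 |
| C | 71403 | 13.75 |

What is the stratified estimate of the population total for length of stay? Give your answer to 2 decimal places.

A: 72830·4.81 = 350312.3
B: 25237·2.92 = 73692.04
C: 71403·13.75 = 981791.25
τ̂ = Σ Nₕx̄ₕ = 1405795.59.

1405795.59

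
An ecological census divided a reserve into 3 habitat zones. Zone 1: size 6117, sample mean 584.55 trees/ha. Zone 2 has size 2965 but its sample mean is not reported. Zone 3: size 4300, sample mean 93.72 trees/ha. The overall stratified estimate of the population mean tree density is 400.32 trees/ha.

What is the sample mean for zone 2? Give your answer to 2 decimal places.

N = 6117 + 2965 + 4300 = 13382.
Overall total = μ·N = 400.32·13382 = 5357082.24.
Subtract the known strata: 6117·584.55 + 4300·93.72 = 3978688.35.
Remaining total for zone 2: 5357082.24 − 3978688.35 = 1378393.89.
Divide by its size: 1378393.89 / 2965 = 464.8883... → 464.89.

464.89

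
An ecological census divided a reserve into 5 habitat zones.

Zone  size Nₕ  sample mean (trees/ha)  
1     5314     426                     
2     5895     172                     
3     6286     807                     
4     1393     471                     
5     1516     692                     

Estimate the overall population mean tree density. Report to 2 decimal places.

492.83

N = 20404; weights Wₕ = Nₕ/N = (0.2604, 0.2889, 0.3081, 0.0683, 0.0743).
x̄_st = Σ Wₕ·x̄ₕ = 0.2604·426 + 0.2889·172 + 0.3081·807 + 0.0683·471 + 0.0743·692 ≈ 492.8289...
→ 492.83.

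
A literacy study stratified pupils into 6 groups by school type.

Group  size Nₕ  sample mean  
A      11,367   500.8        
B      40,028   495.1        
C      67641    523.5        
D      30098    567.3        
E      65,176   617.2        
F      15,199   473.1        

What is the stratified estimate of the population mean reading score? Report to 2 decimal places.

x̄_st = (Σ Nₕx̄ₕ) / (Σ Nₕ) = (11367·500.8 + 40028·495.1 + 67641·523.5 + 30098·567.3 + 65176·617.2 + 15199·473.1) / 229509
= 125412389.4 / 229509 = 546.4378... → 546.44.

546.44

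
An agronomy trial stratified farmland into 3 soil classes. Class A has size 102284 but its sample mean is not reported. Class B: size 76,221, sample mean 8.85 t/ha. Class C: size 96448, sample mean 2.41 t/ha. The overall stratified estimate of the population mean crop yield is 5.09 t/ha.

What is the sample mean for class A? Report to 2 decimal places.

4.82

Σ Nₕx̄ₕ = N·μ, so 102284·x̄_A = 274953·5.09 − (76221·8.85 + 96448·2.41).
= 1399510.77 − 906995.53 = 492515.24.
x̄_A = 492515.24 / 102284 = 4.8152... → 4.82.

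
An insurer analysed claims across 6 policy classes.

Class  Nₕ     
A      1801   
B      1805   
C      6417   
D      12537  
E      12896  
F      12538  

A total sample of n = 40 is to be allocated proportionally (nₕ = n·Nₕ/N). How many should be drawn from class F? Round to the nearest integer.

Share of class F = 12538/47994 = 0.26124.
Allocate 40 × 0.26124 = 10.450... → 10.

10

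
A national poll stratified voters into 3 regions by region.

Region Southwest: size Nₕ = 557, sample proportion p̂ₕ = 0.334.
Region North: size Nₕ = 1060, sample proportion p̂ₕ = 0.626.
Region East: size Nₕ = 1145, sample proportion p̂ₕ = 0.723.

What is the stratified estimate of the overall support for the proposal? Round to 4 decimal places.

0.6073

Wₕ = Nₕ/N with N = 2762: 0.2017, 0.3838, 0.4146.
p̂_st = 0.2017·0.334 + 0.3838·0.626 + 0.4146·0.723 ≈ 0.607325... → 0.6073.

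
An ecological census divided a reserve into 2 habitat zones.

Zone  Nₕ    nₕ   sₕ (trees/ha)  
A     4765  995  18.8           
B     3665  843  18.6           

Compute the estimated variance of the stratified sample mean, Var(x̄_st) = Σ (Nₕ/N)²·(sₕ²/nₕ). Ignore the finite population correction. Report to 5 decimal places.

0.19106

N = 8430; Wₕ = Nₕ/N.
zone A: (4765/8430)²·18.8²/995 = 0.11349148
zone B: (3665/8430)²·18.6²/843 = 0.07756952
Sum = 0.19106101 → 0.19106.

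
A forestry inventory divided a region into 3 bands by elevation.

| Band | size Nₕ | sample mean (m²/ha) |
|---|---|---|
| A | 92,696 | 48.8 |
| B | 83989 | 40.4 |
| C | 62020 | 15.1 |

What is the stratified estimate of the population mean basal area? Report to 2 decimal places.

N = 92696 + 83989 + 62020 = 238705.
The stratified mean weights each stratum mean by its population share Nₕ/N.
Σ Nₕx̄ₕ = 92696·48.8 + 83989·40.4 + 62020·15.1 = 4523564.8 + 3393155.6 + 936502 = 8853222.4.
Divide by N: 8853222.4 / 238705 = 37.0886... → 37.09.

37.09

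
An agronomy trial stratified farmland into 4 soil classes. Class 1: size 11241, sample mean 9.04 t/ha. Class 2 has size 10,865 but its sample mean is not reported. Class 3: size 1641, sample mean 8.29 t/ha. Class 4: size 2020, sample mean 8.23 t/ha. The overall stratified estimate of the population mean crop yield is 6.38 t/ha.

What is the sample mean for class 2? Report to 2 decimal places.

Σ Nₕx̄ₕ = N·μ, so 10865·x̄_2 = 25767·6.38 − (11241·9.04 + 1641·8.29 + 2020·8.23).
= 164393.46 − 131847.13 = 32546.33.
x̄_2 = 32546.33 / 10865 = 2.9955... → 3.00.

3.00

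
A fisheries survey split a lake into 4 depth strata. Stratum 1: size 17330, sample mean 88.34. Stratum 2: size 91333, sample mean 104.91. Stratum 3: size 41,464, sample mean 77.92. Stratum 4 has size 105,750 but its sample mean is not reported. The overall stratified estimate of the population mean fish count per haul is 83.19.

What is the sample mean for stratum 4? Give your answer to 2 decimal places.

Σ Nₕx̄ₕ = N·μ, so 105750·x̄_4 = 255877·83.19 − (17330·88.34 + 91333·104.91 + 41464·77.92).
= 21286407.63 − 14343552.11 = 6942855.52.
x̄_4 = 6942855.52 / 105750 = 65.6535... → 65.65.

65.65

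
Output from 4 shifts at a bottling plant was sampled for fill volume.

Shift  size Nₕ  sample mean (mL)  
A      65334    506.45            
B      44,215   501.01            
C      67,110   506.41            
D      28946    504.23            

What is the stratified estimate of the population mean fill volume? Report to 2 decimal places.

N = 205605; weights Wₕ = Nₕ/N = (0.3178, 0.2150, 0.3264, 0.1408).
x̄_st = Σ Wₕ·x̄ₕ = 0.3178·506.45 + 0.2150·501.01 + 0.3264·506.41 + 0.1408·504.23 ≈ 504.9545...
→ 504.95.

504.95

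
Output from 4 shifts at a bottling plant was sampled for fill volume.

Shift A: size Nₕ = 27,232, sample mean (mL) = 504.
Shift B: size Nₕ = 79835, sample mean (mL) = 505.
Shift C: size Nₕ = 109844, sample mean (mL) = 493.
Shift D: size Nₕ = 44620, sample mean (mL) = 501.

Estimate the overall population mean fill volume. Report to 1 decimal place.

x̄_st = (Σ Nₕx̄ₕ) / (Σ Nₕ) = (27232·504 + 79835·505 + 109844·493 + 44620·501) / 261531
= 130549315 / 261531 = 499.173... → 499.2.

499.2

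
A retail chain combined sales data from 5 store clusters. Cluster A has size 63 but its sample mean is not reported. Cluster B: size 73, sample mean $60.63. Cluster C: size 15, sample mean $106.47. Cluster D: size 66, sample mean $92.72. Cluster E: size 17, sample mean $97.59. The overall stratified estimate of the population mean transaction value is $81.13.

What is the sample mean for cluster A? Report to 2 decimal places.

82.27

N = 63 + 73 + 15 + 66 + 17 = 234.
Overall total = μ·N = 81.13·234 = 18984.42.
Subtract the known strata: 73·60.63 + 15·106.47 + 66·92.72 + 17·97.59 = 13801.59.
Remaining total for cluster A: 18984.42 − 13801.59 = 5182.83.
Divide by its size: 5182.83 / 63 = 82.2671... → 82.27.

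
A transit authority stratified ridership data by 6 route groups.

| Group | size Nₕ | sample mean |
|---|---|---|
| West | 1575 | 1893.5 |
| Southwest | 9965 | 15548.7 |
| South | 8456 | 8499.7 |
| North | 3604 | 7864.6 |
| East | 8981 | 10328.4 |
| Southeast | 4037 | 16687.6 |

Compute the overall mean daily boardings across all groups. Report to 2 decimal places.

N = 1575 + 9965 + 8456 + 3604 + 8981 + 4037 = 36618.
The stratified mean weights each stratum mean by its population share Nₕ/N.
Σ Nₕx̄ₕ = 1575·1893.5 + 9965·15548.7 + 8456·8499.7 + 3604·7864.6 + 8981·10328.4 + 4037·16687.6 = 2982262.5 + 154942795.5 + 71873463.2 + 28344018.4 + 92759360.4 + 67367841.2 = 418269741.2.
Divide by N: 418269741.2 / 36618 = 11422.5174... → 11422.52.

11422.52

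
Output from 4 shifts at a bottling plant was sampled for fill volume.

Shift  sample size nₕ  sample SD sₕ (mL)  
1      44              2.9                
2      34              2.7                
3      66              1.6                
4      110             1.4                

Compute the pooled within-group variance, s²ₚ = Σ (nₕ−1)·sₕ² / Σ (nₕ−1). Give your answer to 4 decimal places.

3.9290

Degrees of freedom: 43 + 33 + 65 + 109 = 250.
Σ(nₕ−1)sₕ² = 43·8.41 + 33·7.29 + 65·2.56 + 109·1.96 = 982.24.
s²ₚ = 982.24 / 250 = 3.92896 → 3.9290.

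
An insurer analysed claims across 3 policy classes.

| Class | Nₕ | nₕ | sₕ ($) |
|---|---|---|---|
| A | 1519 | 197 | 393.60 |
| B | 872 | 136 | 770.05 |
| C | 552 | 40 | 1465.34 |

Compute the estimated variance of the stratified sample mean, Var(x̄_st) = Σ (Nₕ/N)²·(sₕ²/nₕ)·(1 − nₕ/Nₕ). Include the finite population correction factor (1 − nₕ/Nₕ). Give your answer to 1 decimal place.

2257.1

N = 2943. Term for each stratum: Wₕ²sₕ²/nₕ·(1−nₕ/Nₕ).
Var(x̄_st) = 182.3277 + 323.0820 + 1751.6419 = 2257.0516 → 2257.1.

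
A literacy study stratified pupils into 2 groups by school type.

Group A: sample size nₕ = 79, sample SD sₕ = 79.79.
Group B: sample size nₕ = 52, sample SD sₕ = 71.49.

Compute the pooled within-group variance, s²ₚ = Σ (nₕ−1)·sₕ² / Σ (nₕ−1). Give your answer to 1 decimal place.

Degrees of freedom: 78 + 51 = 129.
Σ(nₕ−1)sₕ² = 78·6366.4441 + 51·5110.8201 = 757234.4649.
s²ₚ = 757234.4649 / 129 = 5870.035... → 5870.0.

5870.0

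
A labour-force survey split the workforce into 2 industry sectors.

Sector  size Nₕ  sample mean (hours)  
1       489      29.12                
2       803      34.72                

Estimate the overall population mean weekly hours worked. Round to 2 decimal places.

N = 489 + 803 = 1292.
Weight each subgroup mean by Nₕ/N and sum.
Σ Nₕx̄ₕ = 489·29.12 + 803·34.72 = 14239.68 + 27880.16 = 42119.84.
Divide by N: 42119.84 / 1292 = 32.6005... → 32.60.

32.60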